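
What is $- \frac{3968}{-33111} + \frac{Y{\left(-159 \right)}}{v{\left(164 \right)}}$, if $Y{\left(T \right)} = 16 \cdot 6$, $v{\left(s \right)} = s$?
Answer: $\frac{957352}{1357551} \approx 0.7052$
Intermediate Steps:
$Y{\left(T \right)} = 96$
$- \frac{3968}{-33111} + \frac{Y{\left(-159 \right)}}{v{\left(164 \right)}} = - \frac{3968}{-33111} + \frac{96}{164} = \left(-3968\right) \left(- \frac{1}{33111}\right) + 96 \cdot \frac{1}{164} = \frac{3968}{33111} + \frac{24}{41} = \frac{957352}{1357551}$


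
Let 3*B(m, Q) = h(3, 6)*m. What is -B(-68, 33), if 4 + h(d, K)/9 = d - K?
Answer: -1428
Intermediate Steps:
h(d, K) = -36 - 9*K + 9*d (h(d, K) = -36 + 9*(d - K) = -36 + (-9*K + 9*d) = -36 - 9*K + 9*d)
B(m, Q) = -21*m (B(m, Q) = ((-36 - 9*6 + 9*3)*m)/3 = ((-36 - 54 + 27)*m)/3 = (-63*m)/3 = -21*m)
-B(-68, 33) = -(-21)*(-68) = -1*1428 = -1428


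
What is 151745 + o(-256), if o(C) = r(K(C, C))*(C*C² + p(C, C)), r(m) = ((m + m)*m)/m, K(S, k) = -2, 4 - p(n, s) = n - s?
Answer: 67260593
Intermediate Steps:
p(n, s) = 4 + s - n (p(n, s) = 4 - (n - s) = 4 + (s - n) = 4 + s - n)
r(m) = 2*m (r(m) = ((2*m)*m)/m = (2*m²)/m = 2*m)
o(C) = -16 - 4*C³ (o(C) = (2*(-2))*(C*C² + (4 + C - C)) = -4*(C³ + 4) = -4*(4 + C³) = -16 - 4*C³)
151745 + o(-256) = 151745 + (-16 - 4*(-256)³) = 151745 + (-16 - 4*(-16777216)) = 151745 + (-16 + 67108864) = 151745 + 67108848 = 67260593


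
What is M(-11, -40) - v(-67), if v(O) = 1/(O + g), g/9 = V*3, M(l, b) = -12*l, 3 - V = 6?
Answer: 19537/148 ≈ 132.01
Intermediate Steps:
V = -3 (V = 3 - 1*6 = 3 - 6 = -3)
g = -81 (g = 9*(-3*3) = 9*(-9) = -81)
v(O) = 1/(-81 + O) (v(O) = 1/(O - 81) = 1/(-81 + O))
M(-11, -40) - v(-67) = -12*(-11) - 1/(-81 - 67) = 132 - 1/(-148) = 132 - 1*(-1/148) = 132 + 1/148 = 19537/148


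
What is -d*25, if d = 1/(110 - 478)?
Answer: 25/368 ≈ 0.067935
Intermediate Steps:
d = -1/368 (d = 1/(-368) = -1/368 ≈ -0.0027174)
-d*25 = -(-1)*25/368 = -1*(-25/368) = 25/368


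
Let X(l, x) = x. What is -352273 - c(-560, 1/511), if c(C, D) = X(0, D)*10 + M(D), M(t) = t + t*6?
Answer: -180011520/511 ≈ -3.5227e+5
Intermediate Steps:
M(t) = 7*t (M(t) = t + 6*t = 7*t)
c(C, D) = 17*D (c(C, D) = D*10 + 7*D = 10*D + 7*D = 17*D)
-352273 - c(-560, 1/511) = -352273 - 17/511 = -180011520/511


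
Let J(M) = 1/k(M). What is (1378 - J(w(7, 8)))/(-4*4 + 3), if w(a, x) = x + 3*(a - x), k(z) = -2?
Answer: -2757/26 ≈ -106.04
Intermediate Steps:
w(a, x) = -2*x + 3*a (w(a, x) = x + (-3*x + 3*a) = -2*x + 3*a)
J(M) = -½ (J(M) = 1/(-2) = -½)
(1378 - J(w(7, 8)))/(-4*4 + 3) = (1378 - 1*(-½))/(-4*4 + 3) = (1378 + ½)/(-16 + 3) = (2757/2)/(-13) = -1/13*2757/2 = -2757/26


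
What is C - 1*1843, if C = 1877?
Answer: 34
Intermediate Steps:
C - 1*1843 = 1877 - 1*1843 = 1877 - 1843 = 34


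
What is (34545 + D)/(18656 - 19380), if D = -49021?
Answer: 3619/181 ≈ 19.994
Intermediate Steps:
(34545 + D)/(18656 - 19380) = (34545 - 49021)/(18656 - 19380) = -14476/(-724) = -14476*(-1/724) = 3619/181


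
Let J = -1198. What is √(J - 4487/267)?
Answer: I*√86602251/267 ≈ 34.854*I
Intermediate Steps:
√(J - 4487/267) = √(-1198 - 4487/267) = √(-324353/267) = I*√86602251/267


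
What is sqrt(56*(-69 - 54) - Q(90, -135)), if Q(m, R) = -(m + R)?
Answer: I*sqrt(6933) ≈ 83.265*I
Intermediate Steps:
Q(m, R) = -R - m (Q(m, R) = -(R + m) = -R - m)
sqrt(56*(-69 - 54) - Q(90, -135)) = sqrt(56*(-69 - 54) - (-1*(-135) - 1*90)) = sqrt(56*(-123) - (135 - 90)) = sqrt(-6888 - 1*45) = sqrt(-6888 - 45) = sqrt(-6933) = I*sqrt(6933)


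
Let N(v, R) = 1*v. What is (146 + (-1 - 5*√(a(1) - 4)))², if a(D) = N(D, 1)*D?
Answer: 20950 - 1450*I*√3 ≈ 20950.0 - 2511.5*I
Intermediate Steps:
N(v, R) = v
a(D) = D² (a(D) = D*D = D²)
(146 + (-1 - 5*√(a(1) - 4)))² = (146 + (-1 - 5*√(1² - 4)))² = (146 + (-1 - 5*√(1 - 4)))² = (146 + (-1 - 5*I*√3))² = (145 - 5*I*√3)²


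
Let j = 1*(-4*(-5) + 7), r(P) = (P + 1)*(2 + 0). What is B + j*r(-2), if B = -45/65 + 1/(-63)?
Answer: -44806/819 ≈ -54.708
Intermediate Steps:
r(P) = 2 + 2*P (r(P) = (1 + P)*2 = 2 + 2*P)
j = 27 (j = 1*(20 + 7) = 1*27 = 27)
B = -580/819 (B = -45*1/65 + 1*(-1/63) = -9/13 - 1/63 = -580/819 ≈ -0.70818)
B + j*r(-2) = -580/819 + 27*(2 + 2*(-2)) = -580/819 + 27*(2 - 4) = -580/819 + 27*(-2) = -580/819 - 54 = -44806/819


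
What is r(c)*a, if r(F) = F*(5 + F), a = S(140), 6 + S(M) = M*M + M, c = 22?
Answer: 11721996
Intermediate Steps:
S(M) = -6 + M + M**2 (S(M) = -6 + (M*M + M) = -6 + (M**2 + M) = -6 + (M + M**2) = -6 + M + M**2)
a = 19734 (a = -6 + 140 + 140**2 = -6 + 140 + 19600 = 19734)
r(c)*a = (22*(5 + 22))*19734 = (22*27)*19734 = 594*19734 = 11721996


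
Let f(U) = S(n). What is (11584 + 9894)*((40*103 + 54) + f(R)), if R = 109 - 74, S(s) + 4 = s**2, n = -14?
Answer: 93772948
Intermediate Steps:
S(s) = -4 + s**2
R = 35
f(U) = 192 (f(U) = -4 + (-14)**2 = -4 + 196 = 192)
(11584 + 9894)*((40*103 + 54) + f(R)) = (11584 + 9894)*((40*103 + 54) + 192) = 21478*((4120 + 54) + 192) = 21478*(4174 + 192) = 21478*4366 = 93772948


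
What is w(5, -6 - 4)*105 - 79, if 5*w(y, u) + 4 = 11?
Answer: 68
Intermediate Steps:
w(y, u) = 7/5 (w(y, u) = -4/5 + (1/5)*11 = -4/5 + 11/5 = 7/5)
w(5, -6 - 4)*105 - 79 = (7/5)*105 - 79 = 147 - 79 = 68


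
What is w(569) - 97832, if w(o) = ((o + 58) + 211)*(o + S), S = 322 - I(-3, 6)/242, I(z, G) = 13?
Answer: 78502499/121 ≈ 6.4878e+5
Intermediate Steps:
S = 77911/242 (S = 322 - 13/242 = 77911/242 ≈ 321.95)
w(o) = (269 + o)*(77911/242 + o) (w(o) = ((o + 58) + 211)*(o + 77911/242) = ((58 + o) + 211)*(77911/242 + o) = (269 + o)*(77911/242 + o))
w(569) - 97832 = (20958059/242 + 569² + (143009/242)*569) - 97832 = (20958059/242 + 323761 + 81372121/242) - 97832 = 90340171/121 - 97832 = 78502499/121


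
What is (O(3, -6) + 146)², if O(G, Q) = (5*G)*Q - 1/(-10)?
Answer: 314721/100 ≈ 3147.2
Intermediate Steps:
O(G, Q) = ⅒ + 5*G*Q (O(G, Q) = 5*G*Q - 1*(-⅒) = 5*G*Q + ⅒ = ⅒ + 5*G*Q)
(O(3, -6) + 146)² = ((⅒ + 5*3*(-6)) + 146)² = ((⅒ - 90) + 146)² = (-899/10 + 146)² = (561/10)² = 314721/100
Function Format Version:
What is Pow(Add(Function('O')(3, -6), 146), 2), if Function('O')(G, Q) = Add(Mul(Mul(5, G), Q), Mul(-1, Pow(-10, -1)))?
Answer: Rational(314721, 100) ≈ 3147.2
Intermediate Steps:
Function('O')(G, Q) = Add(Rational(1, 10), Mul(5, G, Q)) (Function('O')(G, Q) = Add(Mul(5, G, Q), Mul(-1, Rational(-1, 10))) = Add(Mul(5, G, Q), Rational(1, 10)) = Add(Rational(1, 10), Mul(5, G, Q)))
Pow(Add(Function('O')(3, -6), 146), 2) = Pow(Add(Add(Rational(1, 10), Mul(5, 3, -6)), 146), 2) = Pow(Add(Add(Rational(1, 10), -90), 146), 2) = Pow(Add(Rational(-899, 10), 146), 2) = Pow(Rational(561, 10), 2) = Rational(314721, 100)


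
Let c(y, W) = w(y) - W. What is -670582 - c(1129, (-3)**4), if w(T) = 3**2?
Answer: -670510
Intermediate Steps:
w(T) = 9
c(y, W) = 9 - W
-670582 - c(1129, (-3)**4) = -670582 - (9 - 1*(-3)**4) = -670582 - (9 - 1*81) = -670582 - (9 - 81) = -670582 - 1*(-72) = -670582 + 72 = -670510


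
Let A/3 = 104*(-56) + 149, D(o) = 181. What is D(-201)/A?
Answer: -181/17025 ≈ -0.010631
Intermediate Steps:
A = -17025 (A = 3*(104*(-56) + 149) = 3*(-5824 + 149) = 3*(-5675) = -17025)
D(-201)/A = 181/(-17025) = 181*(-1/17025) = -181/17025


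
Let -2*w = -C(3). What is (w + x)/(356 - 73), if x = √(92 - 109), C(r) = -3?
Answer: -3/566 + I*√17/283 ≈ -0.0053004 + 0.014569*I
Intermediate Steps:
x = I*√17 (x = √(-17) = I*√17 ≈ 4.1231*I)
w = -3/2 (w = -(-1)*(-3)/2 = -½*3 = -3/2 ≈ -1.5000)
(w + x)/(356 - 73) = (-3/2 + I*√17)/(356 - 73) = (-3/2 + I*√17)/283 = (-3/2 + I*√17)*(1/283) = -3/566 + I*√17/283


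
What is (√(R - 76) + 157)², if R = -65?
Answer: (157 + I*√141)² ≈ 24508.0 + 3728.5*I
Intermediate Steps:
(√(R - 76) + 157)² = (√(-65 - 76) + 157)² = (√(-141) + 157)² = (I*√141 + 157)² = (157 + I*√141)²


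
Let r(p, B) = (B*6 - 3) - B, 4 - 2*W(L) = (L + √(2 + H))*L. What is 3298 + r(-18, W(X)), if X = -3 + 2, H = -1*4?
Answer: 6605/2 + 5*I*√2/2 ≈ 3302.5 + 3.5355*I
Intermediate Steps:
H = -4
X = -1
W(L) = 2 - L*(L + I*√2)/2 (W(L) = 2 - (L + √(2 - 4))*L/2 = 2 - (L + √(-2))*L/2 = 2 - (L + I*√2)*L/2 = 2 - L*(L + I*√2)/2)
r(p, B) = -3 + 5*B (r(p, B) = (6*B - 3) - B = (-3 + 6*B) - B = -3 + 5*B)
3298 + r(-18, W(X)) = 3298 + (-3 + 5*(2 - ½*(-1)² - ½*I*(-1)*√2)) = 3298 + (-3 + 5*(2 - ½*1 + I*√2/2)) = 3298 + (-3 + 5*(2 - ½ + I*√2/2)) = 3298 + (-3 + 5*(3/2 + I*√2/2)) = 3298 + (-3 + (15/2 + 5*I*√2/2)) = 3298 + (9/2 + 5*I*√2/2) = 6605/2 + 5*I*√2/2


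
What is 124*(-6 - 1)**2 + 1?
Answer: 6077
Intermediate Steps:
124*(-6 - 1)**2 + 1 = 124*(-7)**2 + 1 = 124*49 + 1 = 6076 + 1 = 6077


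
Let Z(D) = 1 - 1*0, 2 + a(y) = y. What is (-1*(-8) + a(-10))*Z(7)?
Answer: -4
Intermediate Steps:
a(y) = -2 + y
Z(D) = 1 (Z(D) = 1 + 0 = 1)
(-1*(-8) + a(-10))*Z(7) = (-1*(-8) + (-2 - 10))*1 = (8 - 12)*1 = -4*1 = -4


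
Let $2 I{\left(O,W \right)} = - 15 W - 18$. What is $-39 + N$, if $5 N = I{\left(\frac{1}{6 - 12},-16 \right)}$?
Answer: $- \frac{84}{5} \approx -16.8$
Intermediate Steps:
$I{\left(O,W \right)} = -9 - \frac{15 W}{2}$ ($I{\left(O,W \right)} = \frac{- 15 W - 18}{2} = \frac{-18 - 15 W}{2} = -9 - \frac{15 W}{2}$)
$N = \frac{111}{5}$ ($N = \frac{-9 - -120}{5} = \frac{-9 + 120}{5} = \frac{1}{5} \cdot 111 = \frac{111}{5} \approx 22.2$)
$-39 + N = -39 + \frac{111}{5} = - \frac{84}{5}$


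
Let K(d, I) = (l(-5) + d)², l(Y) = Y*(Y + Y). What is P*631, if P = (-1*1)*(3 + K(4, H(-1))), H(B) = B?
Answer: -1841889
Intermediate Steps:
l(Y) = 2*Y² (l(Y) = Y*(2*Y) = 2*Y²)
K(d, I) = (50 + d)² (K(d, I) = (2*(-5)² + d)² = (2*25 + d)² = (50 + d)²)
P = -2919 (P = (-1*1)*(3 + (50 + 4)²) = -(3 + 54²) = -(3 + 2916) = -1*2919 = -2919)
P*631 = -2919*631 = -1841889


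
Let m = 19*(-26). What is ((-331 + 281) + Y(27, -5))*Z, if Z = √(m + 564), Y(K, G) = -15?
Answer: -65*√70 ≈ -543.83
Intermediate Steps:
m = -494
Z = √70 (Z = √(-494 + 564) = √70 ≈ 8.3666)
((-331 + 281) + Y(27, -5))*Z = ((-331 + 281) - 15)*√70 = (-50 - 15)*√70 = -65*√70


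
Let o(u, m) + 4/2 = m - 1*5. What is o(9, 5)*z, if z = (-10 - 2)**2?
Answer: -288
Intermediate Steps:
o(u, m) = -7 + m (o(u, m) = -2 + (m - 1*5) = -2 + (m - 5) = -2 + (-5 + m) = -7 + m)
z = 144 (z = (-12)**2 = 144)
o(9, 5)*z = (-7 + 5)*144 = -2*144 = -288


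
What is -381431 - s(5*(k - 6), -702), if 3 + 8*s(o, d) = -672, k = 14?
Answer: -3050773/8 ≈ -3.8135e+5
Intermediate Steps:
s(o, d) = -675/8 (s(o, d) = -3/8 + (⅛)*(-672) = -3/8 - 84 = -675/8)
-381431 - s(5*(k - 6), -702) = -381431 - 1*(-675/8) = -381431 + 675/8 = -3050773/8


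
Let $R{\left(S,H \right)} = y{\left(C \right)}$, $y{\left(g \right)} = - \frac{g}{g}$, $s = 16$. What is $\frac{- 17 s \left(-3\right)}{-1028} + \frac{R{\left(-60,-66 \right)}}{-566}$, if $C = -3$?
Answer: $- \frac{115207}{145462} \approx -0.79201$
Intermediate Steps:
$y{\left(g \right)} = -1$ ($y{\left(g \right)} = \left(-1\right) 1 = -1$)
$R{\left(S,H \right)} = -1$
$\frac{- 17 s \left(-3\right)}{-1028} + \frac{R{\left(-60,-66 \right)}}{-566} = \frac{\left(-17\right) 16 \left(-3\right)}{-1028} - \frac{1}{-566} = \left(-272\right) \left(-3\right) \left(- \frac{1}{1028}\right) - - \frac{1}{566} = 816 \left(- \frac{1}{1028}\right) + \frac{1}{566} = - \frac{204}{257} + \frac{1}{566} = - \frac{115207}{145462}$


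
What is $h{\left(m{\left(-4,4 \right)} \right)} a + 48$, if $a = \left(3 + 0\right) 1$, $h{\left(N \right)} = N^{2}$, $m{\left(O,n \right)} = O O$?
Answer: $816$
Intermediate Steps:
$m{\left(O,n \right)} = O^{2}$
$a = 3$ ($a = 3 \cdot 1 = 3$)
$h{\left(m{\left(-4,4 \right)} \right)} a + 48 = \left(\left(-4\right)^{2}\right)^{2} \cdot 3 + 48 = 16^{2} \cdot 3 + 48 = 256 \cdot 3 + 48 = 768 + 48 = 816$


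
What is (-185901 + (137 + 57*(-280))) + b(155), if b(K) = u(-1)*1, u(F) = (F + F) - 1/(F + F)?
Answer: -403451/2 ≈ -2.0173e+5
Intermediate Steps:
u(F) = 2*F - 1/(2*F)
b(K) = -3/2 (b(K) = (2*(-1) - ½/(-1))*1 = (-2 - ½*(-1))*1 = (-2 + ½)*1 = -3/2*1 = -3/2)
(-185901 + (137 + 57*(-280))) + b(155) = (-185901 + (137 + 57*(-280))) - 3/2 = (-185901 + (137 - 15960)) - 3/2 = (-185901 - 15823) - 3/2 = -201724 - 3/2 = -403451/2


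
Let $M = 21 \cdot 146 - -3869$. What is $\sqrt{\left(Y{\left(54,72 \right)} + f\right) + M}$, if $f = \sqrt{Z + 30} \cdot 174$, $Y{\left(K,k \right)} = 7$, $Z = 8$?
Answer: $\sqrt{6942 + 174 \sqrt{38}} \approx 89.524$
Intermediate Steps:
$M = 6935$ ($M = 3066 + 3869 = 6935$)
$f = 174 \sqrt{38}$ ($f = \sqrt{8 + 30} \cdot 174 = \sqrt{38} \cdot 174 = 174 \sqrt{38} \approx 1072.6$)
$\sqrt{\left(Y{\left(54,72 \right)} + f\right) + M} = \sqrt{\left(7 + 174 \sqrt{38}\right) + 6935} = \sqrt{6942 + 174 \sqrt{38}}$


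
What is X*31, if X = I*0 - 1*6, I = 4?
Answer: -186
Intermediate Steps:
X = -6 (X = 4*0 - 1*6 = 0 - 6 = -6)
X*31 = -6*31 = -186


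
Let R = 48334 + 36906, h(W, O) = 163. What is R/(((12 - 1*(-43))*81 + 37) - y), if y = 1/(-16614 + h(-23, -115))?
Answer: 1402283240/73897893 ≈ 18.976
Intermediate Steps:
R = 85240
y = -1/16451 (y = 1/(-16614 + 163) = 1/(-16451) = -1/16451 ≈ -6.0787e-5)
R/(((12 - 1*(-43))*81 + 37) - y) = 85240/(((12 - 1*(-43))*81 + 37) - 1*(-1/16451)) = 85240/(((12 + 43)*81 + 37) + 1/16451) = 85240/((55*81 + 37) + 1/16451) = 85240/((4455 + 37) + 1/16451) = 85240/(4492 + 1/16451) = 85240/(73897893/16451) = 85240*(16451/73897893) = 1402283240/73897893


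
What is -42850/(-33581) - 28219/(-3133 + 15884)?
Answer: -401241889/428191331 ≈ -0.93706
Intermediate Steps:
-42850/(-33581) - 28219/(-3133 + 15884) = -42850*(-1/33581) - 28219/12751 = 42850/33581 - 28219*1/12751 = 42850/33581 - 28219/12751 = -401241889/428191331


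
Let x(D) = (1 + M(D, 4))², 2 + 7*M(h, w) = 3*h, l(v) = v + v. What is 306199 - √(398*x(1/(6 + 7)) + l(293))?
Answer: 306199 - √6693018/91 ≈ 3.0617e+5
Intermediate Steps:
l(v) = 2*v
M(h, w) = -2/7 + 3*h/7 (M(h, w) = -2/7 + (3*h)/7 = -2/7 + 3*h/7)
x(D) = (5/7 + 3*D/7)² (x(D) = (1 + (-2/7 + 3*D/7))² = (5/7 + 3*D/7)²)
306199 - √(398*x(1/(6 + 7)) + l(293)) = 306199 - √(398*((5 + 3/(6 + 7))²/49) + 2*293) = 306199 - √(398*((5 + 3/13)²/49) + 586) = 306199 - √(398*((68/13)²/49) + 586) = 306199 - √(398*((1/49)*(4624/169)) + 586) = 306199 - √(398*(4624/8281) + 586) = 306199 - √(1840352/8281 + 586) = 306199 - √(6693018/8281) = 306199 - √6693018/91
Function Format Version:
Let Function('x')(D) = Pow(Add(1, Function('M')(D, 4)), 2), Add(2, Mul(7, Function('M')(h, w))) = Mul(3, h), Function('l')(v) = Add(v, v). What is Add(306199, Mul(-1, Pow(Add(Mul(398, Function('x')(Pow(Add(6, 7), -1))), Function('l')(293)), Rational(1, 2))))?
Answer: Add(306199, Mul(Rational(-1, 91), Pow(6693018, Rational(1, 2)))) ≈ 3.0617e+5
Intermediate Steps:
Function('l')(v) = Mul(2, v)
Function('M')(h, w) = Add(Rational(-2, 7), Mul(Rational(3, 7), h)) (Function('M')(h, w) = Add(Rational(-2, 7), Mul(Rational(1, 7), Mul(3, h))) = Add(Rational(-2, 7), Mul(Rational(3, 7), h)))
Function('x')(D) = Pow(Add(Rational(5, 7), Mul(Rational(3, 7), D)), 2) (Function('x')(D) = Pow(Add(1, Add(Rational(-2, 7), Mul(Rational(3, 7), D))), 2) = Pow(Add(Rational(5, 7), Mul(Rational(3, 7), D)), 2))
Add(306199, Mul(-1, Pow(Add(Mul(398, Function('x')(Pow(Add(6, 7), -1))), Function('l')(293)), Rational(1, 2)))) = Add(306199, Mul(-1, Pow(Add(Mul(398, Mul(Rational(1, 49), Pow(Add(5, Mul(3, Pow(Add(6, 7), -1))), 2))), Mul(2, 293)), Rational(1, 2)))) = Add(306199, Mul(-1, Pow(Add(Mul(398, Mul(Rational(1, 49), Pow(Add(5, Mul(3, Pow(13, -1))), 2))), 586), Rational(1, 2)))) = Add(306199, Mul(-1, Pow(Add(Mul(398, Mul(Rational(1, 49), Pow(Add(5, Mul(3, Rational(1, 13))), 2))), 586), Rational(1, 2)))) = Add(306199, Mul(-1, Pow(Add(Mul(398, Mul(Rational(1, 49), Pow(Add(5, Rational(3, 13)), 2))), 586), Rational(1, 2)))) = Add(306199, Mul(-1, Pow(Add(Mul(398, Mul(Rational(1, 49), Pow(Rational(68, 13), 2))), 586), Rational(1, 2)))) = Add(306199, Mul(-1, Pow(Add(Mul(398, Mul(Rational(1, 49), Rational(4624, 169))), 586), Rational(1, 2)))) = Add(306199, Mul(-1, Pow(Add(Mul(398, Rational(4624, 8281)), 586), Rational(1, 2)))) = Add(306199, Mul(-1, Pow(Add(Rational(1840352, 8281), 586), Rational(1, 2)))) = Add(306199, Mul(-1, Pow(Rational(6693018, 8281), Rational(1, 2)))) = Add(306199, Mul(-1, Mul(Rational(1, 91), Pow(6693018, Rational(1, 2))))) = Add(306199, Mul(Rational(-1, 91), Pow(6693018, Rational(1, 2))))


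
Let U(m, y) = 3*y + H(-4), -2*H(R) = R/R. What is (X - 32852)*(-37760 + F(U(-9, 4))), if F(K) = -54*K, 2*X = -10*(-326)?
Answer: 1198331582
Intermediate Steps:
X = 1630 (X = (-10*(-326))/2 = (½)*3260 = 1630)
H(R) = -½ (H(R) = -R/(2*R) = -½*1 = -½)
U(m, y) = -½ + 3*y (U(m, y) = 3*y - ½ = -½ + 3*y)
(X - 32852)*(-37760 + F(U(-9, 4))) = (1630 - 32852)*(-37760 - 54*(-½ + 3*4)) = -31222*(-37760 - 54*(-½ + 12)) = -31222*(-37760 - 54*23/2) = -31222*(-37760 - 621) = -31222*(-38381) = 1198331582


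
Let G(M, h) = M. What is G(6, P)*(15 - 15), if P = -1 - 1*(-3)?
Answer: 0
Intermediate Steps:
P = 2 (P = -1 + 3 = 2)
G(6, P)*(15 - 15) = 6*(15 - 15) = 6*0 = 0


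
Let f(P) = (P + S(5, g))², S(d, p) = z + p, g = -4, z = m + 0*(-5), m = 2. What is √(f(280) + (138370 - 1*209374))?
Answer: 2*√1570 ≈ 79.246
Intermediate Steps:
z = 2 (z = 2 + 0*(-5) = 2 + 0 = 2)
S(d, p) = 2 + p
f(P) = (-2 + P)² (f(P) = (P + (2 - 4))² = (P - 2)² = (-2 + P)²)
√(f(280) + (138370 - 1*209374)) = √((-2 + 280)² + (138370 - 1*209374)) = √(278² + (138370 - 209374)) = √(77284 - 71004) = √6280 = 2*√1570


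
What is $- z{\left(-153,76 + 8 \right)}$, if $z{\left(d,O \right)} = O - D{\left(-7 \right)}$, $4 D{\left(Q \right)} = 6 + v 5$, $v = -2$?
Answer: $-85$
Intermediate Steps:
$D{\left(Q \right)} = -1$ ($D{\left(Q \right)} = \frac{6 - 10}{4} = \frac{1}{4} \left(-4\right) = -1$)
$z{\left(d,O \right)} = 1 + O$ ($z{\left(d,O \right)} = O - -1 = O + 1 = 1 + O$)
$- z{\left(-153,76 + 8 \right)} = - (1 + \left(76 + 8\right)) = - (1 + 84) = \left(-1\right) 85 = -85$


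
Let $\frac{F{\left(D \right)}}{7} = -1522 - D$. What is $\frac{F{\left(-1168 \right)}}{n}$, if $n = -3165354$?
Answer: $\frac{413}{527559} \approx 0.00078285$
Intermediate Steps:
$F{\left(D \right)} = -10654 - 7 D$ ($F{\left(D \right)} = 7 \left(-1522 - D\right) = -10654 - 7 D$)
$\frac{F{\left(-1168 \right)}}{n} = \frac{-10654 - -8176}{-3165354} = \left(-10654 + 8176\right) \left(- \frac{1}{3165354}\right) = \left(-2478\right) \left(- \frac{1}{3165354}\right) = \frac{413}{527559}$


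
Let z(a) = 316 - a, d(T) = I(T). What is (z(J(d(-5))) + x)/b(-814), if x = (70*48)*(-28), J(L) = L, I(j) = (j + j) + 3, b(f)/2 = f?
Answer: 93757/1628 ≈ 57.590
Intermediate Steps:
b(f) = 2*f
I(j) = 3 + 2*j (I(j) = 2*j + 3 = 3 + 2*j)
d(T) = 3 + 2*T
x = -94080 (x = 3360*(-28) = -94080)
(z(J(d(-5))) + x)/b(-814) = ((316 - (3 + 2*(-5))) - 94080)/((2*(-814))) = ((316 - (3 - 10)) - 94080)/(-1628) = ((316 - 1*(-7)) - 94080)*(-1/1628) = ((316 + 7) - 94080)*(-1/1628) = (323 - 94080)*(-1/1628) = -93757*(-1/1628) = 93757/1628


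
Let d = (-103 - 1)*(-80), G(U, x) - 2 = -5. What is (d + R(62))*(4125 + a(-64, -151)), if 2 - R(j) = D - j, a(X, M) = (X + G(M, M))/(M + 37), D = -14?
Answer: 103940057/3 ≈ 3.4647e+7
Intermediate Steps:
G(U, x) = -3 (G(U, x) = 2 - 5 = -3)
a(X, M) = (-3 + X)/(37 + M) (a(X, M) = (X - 3)/(M + 37) = (-3 + X)/(37 + M))
d = 8320 (d = -104*(-80) = 8320)
R(j) = 16 + j (R(j) = 2 - (-14 - j) = 2 + (14 + j) = 16 + j)
(d + R(62))*(4125 + a(-64, -151)) = (8320 + (16 + 62))*(4125 + (-3 - 64)/(37 - 151)) = (8320 + 78)*(4125 - 67/(-114)) = 8398*(4125 - 1/114*(-67)) = 8398*(4125 + 67/114) = 8398*(470317/114) = 103940057/3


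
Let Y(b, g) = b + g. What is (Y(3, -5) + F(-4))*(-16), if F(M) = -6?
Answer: 128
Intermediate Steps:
(Y(3, -5) + F(-4))*(-16) = ((3 - 5) - 6)*(-16) = (-2 - 6)*(-16) = -8*(-16) = 128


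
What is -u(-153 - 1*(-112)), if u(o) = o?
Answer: 41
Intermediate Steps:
-u(-153 - 1*(-112)) = -(-153 - 1*(-112)) = -(-153 + 112) = -1*(-41) = 41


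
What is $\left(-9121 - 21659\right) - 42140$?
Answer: $-72920$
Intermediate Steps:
$\left(-9121 - 21659\right) - 42140 = -30780 - 42140 = -72920$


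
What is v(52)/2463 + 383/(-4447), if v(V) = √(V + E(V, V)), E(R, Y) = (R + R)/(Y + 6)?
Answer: -383/4447 + 2*√11310/71427 ≈ -0.083148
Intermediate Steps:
E(R, Y) = 2*R/(6 + Y) (E(R, Y) = (2*R)/(6 + Y) = 2*R/(6 + Y))
v(V) = √(V + 2*V/(6 + V))
v(52)/2463 + 383/(-4447) = √(52*(8 + 52)/(6 + 52))/2463 + 383/(-4447) = √(52*60/58)*(1/2463) + 383*(-1/4447) = √(52*(1/58)*60)*(1/2463) - 383/4447 = √(1560/29)*(1/2463) - 383/4447 = (2*√11310/29)*(1/2463) - 383/4447 = 2*√11310/71427 - 383/4447 = -383/4447 + 2*√11310/71427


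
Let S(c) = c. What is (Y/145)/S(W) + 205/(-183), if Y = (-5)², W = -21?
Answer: -41920/37149 ≈ -1.1284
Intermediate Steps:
Y = 25
(Y/145)/S(W) + 205/(-183) = (25/145)/(-21) + 205/(-183) = (25*(1/145))*(-1/21) + 205*(-1/183) = (5/29)*(-1/21) - 205/183 = -5/609 - 205/183 = -41920/37149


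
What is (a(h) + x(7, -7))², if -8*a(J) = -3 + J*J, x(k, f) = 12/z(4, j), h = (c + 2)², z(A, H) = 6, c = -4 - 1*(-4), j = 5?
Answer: 9/64 ≈ 0.14063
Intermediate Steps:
c = 0 (c = -4 + 4 = 0)
h = 4 (h = (0 + 2)² = 2² = 4)
x(k, f) = 2 (x(k, f) = 12/6 = 12*(⅙) = 2)
a(J) = 3/8 - J²/8 (a(J) = -(-3 + J*J)/8 = -(-3 + J²)/8 = 3/8 - J²/8)
(a(h) + x(7, -7))² = ((3/8 - ⅛*4²) + 2)² = ((3/8 - ⅛*16) + 2)² = ((3/8 - 2) + 2)² = (-13/8 + 2)² = (3/8)² = 9/64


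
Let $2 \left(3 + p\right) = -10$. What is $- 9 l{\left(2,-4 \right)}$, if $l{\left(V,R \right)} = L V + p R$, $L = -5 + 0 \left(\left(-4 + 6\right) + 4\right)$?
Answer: $-198$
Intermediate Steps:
$p = -8$ ($p = -3 + \frac{1}{2} \left(-10\right) = -3 - 5 = -8$)
$L = -5$ ($L = -5 + 0 \left(2 + 4\right) = -5 + 0 \cdot 6 = -5 + 0 = -5$)
$l{\left(V,R \right)} = - 8 R - 5 V$ ($l{\left(V,R \right)} = - 5 V - 8 R = - 8 R - 5 V$)
$- 9 l{\left(2,-4 \right)} = - 9 \left(\left(-8\right) \left(-4\right) - 10\right) = - 9 \left(32 - 10\right) = \left(-9\right) 22 = -198$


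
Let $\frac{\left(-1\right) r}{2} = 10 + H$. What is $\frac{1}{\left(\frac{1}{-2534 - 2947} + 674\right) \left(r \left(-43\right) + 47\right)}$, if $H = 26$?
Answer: $\frac{783}{1658692657} \approx 4.7206 \cdot 10^{-7}$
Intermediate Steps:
$r = -72$ ($r = - 2 \left(10 + 26\right) = \left(-2\right) 36 = -72$)
$\frac{1}{\left(\frac{1}{-2534 - 2947} + 674\right) \left(r \left(-43\right) + 47\right)} = \frac{1}{\left(\frac{1}{-2534 - 2947} + 674\right) \left(\left(-72\right) \left(-43\right) + 47\right)} = \frac{1}{\left(\frac{1}{-5481} + 674\right) \left(3096 + 47\right)} = \frac{1}{\left(- \frac{1}{5481} + 674\right) 3143} = \frac{1}{\frac{3694193}{5481}} \cdot \frac{1}{3143} = \frac{5481}{3694193} \cdot \frac{1}{3143} = \frac{783}{1658692657}$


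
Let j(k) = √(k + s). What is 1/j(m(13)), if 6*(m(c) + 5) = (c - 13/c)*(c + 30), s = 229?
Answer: √310/310 ≈ 0.056796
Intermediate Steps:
m(c) = -5 + (30 + c)*(c - 13/c)/6 (m(c) = -5 + ((c - 13/c)*(c + 30))/6 = -5 + ((c - 13/c)*(30 + c))/6 = -5 + ((30 + c)*(c - 13/c))/6 = -5 + (30 + c)*(c - 13/c)/6)
j(k) = √(229 + k) (j(k) = √(k + 229) = √(229 + k))
1/j(m(13)) = 1/(√(229 + (⅙)*(-390 + 13*(-43 + 13² + 30*13))/13)) = 1/(√(229 + (⅙)*(1/13)*(-390 + 13*(-43 + 169 + 390)))) = 1/(√(229 + (⅙)*(1/13)*(-390 + 13*516))) = 1/(√(229 + (⅙)*(1/13)*(-390 + 6708))) = 1/(√(229 + (⅙)*(1/13)*6318)) = 1/(√(229 + 81)) = 1/(√310) = √310/310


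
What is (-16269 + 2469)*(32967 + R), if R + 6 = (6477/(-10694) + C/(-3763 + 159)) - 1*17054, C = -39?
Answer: -1057513942017750/4817647 ≈ -2.1951e+8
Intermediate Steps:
R = -328767694301/19270588 (R = -6 + ((6477/(-10694) - 39/(-3763 + 159)) - 1*17054) = -6 + ((6477*(-1/10694) - 39/(-3604)) - 17054) = -6 + ((-6477/10694 - 39*(-1/3604)) - 17054) = -6 + ((-6477/10694 + 39/3604) - 17054) = -6 + (-11463021/19270588 - 17054) = -6 - 328652070773/19270588 = -328767694301/19270588 ≈ -17061.)
(-16269 + 2469)*(32967 + R) = (-16269 + 2469)*(32967 - 328767694301/19270588) = -13800*306525780295/19270588 = -1057513942017750/4817647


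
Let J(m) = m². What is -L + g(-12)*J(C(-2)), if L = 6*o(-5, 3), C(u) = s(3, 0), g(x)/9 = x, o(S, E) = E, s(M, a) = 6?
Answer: -3906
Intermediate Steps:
g(x) = 9*x
C(u) = 6
L = 18 (L = 6*3 = 18)
-L + g(-12)*J(C(-2)) = -1*18 + (9*(-12))*6² = -18 - 108*36 = -18 - 3888 = -3906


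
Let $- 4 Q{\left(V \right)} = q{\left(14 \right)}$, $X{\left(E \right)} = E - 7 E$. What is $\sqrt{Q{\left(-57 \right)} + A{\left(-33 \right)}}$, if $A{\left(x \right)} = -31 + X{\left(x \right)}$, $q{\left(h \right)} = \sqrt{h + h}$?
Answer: $\frac{\sqrt{668 - 2 \sqrt{7}}}{2} \approx 12.872$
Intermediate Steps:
$X{\left(E \right)} = - 6 E$
$q{\left(h \right)} = \sqrt{2} \sqrt{h}$ ($q{\left(h \right)} = \sqrt{2 h} = \sqrt{2} \sqrt{h}$)
$Q{\left(V \right)} = - \frac{\sqrt{7}}{2}$ ($Q{\left(V \right)} = - \frac{\sqrt{2} \sqrt{14}}{4} = - \frac{2 \sqrt{7}}{4} = - \frac{\sqrt{7}}{2}$)
$A{\left(x \right)} = -31 - 6 x$
$\sqrt{Q{\left(-57 \right)} + A{\left(-33 \right)}} = \sqrt{- \frac{\sqrt{7}}{2} - -167} = \sqrt{- \frac{\sqrt{7}}{2} + \left(-31 + 198\right)} = \sqrt{- \frac{\sqrt{7}}{2} + 167} = \sqrt{167 - \frac{\sqrt{7}}{2}}$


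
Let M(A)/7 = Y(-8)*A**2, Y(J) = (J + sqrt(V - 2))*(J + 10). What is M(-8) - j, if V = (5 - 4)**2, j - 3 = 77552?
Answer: -84723 + 896*I ≈ -84723.0 + 896.0*I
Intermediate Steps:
j = 77555 (j = 3 + 77552 = 77555)
V = 1 (V = 1**2 = 1)
Y(J) = (10 + J)*(I + J) (Y(J) = (J + sqrt(1 - 2))*(J + 10) = (J + sqrt(-1))*(10 + J) = (J + I)*(10 + J) = (I + J)*(10 + J) = (10 + J)*(I + J))
M(A) = 7*A**2*(-16 + 2*I) (M(A) = 7*(((-8)**2 + 10*I - 8*(10 + I))*A**2) = 7*((64 + 10*I + (-80 - 8*I))*A**2) = 7*((-16 + 2*I)*A**2) = 7*(A**2*(-16 + 2*I)) = 7*A**2*(-16 + 2*I))
M(-8) - j = 14*(-8)**2*(-8 + I) - 1*77555 = 14*64*(-8 + I) - 77555 = (-7168 + 896*I) - 77555 = -84723 + 896*I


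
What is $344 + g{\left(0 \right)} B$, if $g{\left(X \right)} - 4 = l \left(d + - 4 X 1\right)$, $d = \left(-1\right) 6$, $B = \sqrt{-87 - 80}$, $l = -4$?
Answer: $344 + 28 i \sqrt{167} \approx 344.0 + 361.84 i$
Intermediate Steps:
$B = i \sqrt{167}$ ($B = \sqrt{-167} = i \sqrt{167} \approx 12.923 i$)
$d = -6$
$g{\left(X \right)} = 28 + 16 X$ ($g{\left(X \right)} = 4 - 4 \left(-6 + - 4 X 1\right) = 4 - 4 \left(-6 - 4 X\right) = 4 + \left(24 + 16 X\right) = 28 + 16 X$)
$344 + g{\left(0 \right)} B = 344 + \left(28 + 16 \cdot 0\right) i \sqrt{167} = 344 + \left(28 + 0\right) i \sqrt{167} = 344 + 28 i \sqrt{167}$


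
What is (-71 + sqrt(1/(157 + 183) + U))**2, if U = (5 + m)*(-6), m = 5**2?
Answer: (12070 - I*sqrt(5201915))**2/28900 ≈ 4861.0 - 1905.1*I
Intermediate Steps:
m = 25
U = -180 (U = (5 + 25)*(-6) = 30*(-6) = -180)
(-71 + sqrt(1/(157 + 183) + U))**2 = (-71 + sqrt(1/(157 + 183) - 180))**2 = (-71 + sqrt(1/340 - 180))**2 = (-71 + sqrt(-61199/340))**2 = (-71 + I*sqrt(5201915)/170)**2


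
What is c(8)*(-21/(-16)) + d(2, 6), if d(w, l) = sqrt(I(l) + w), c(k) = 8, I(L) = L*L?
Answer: 21/2 + sqrt(38) ≈ 16.664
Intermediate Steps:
I(L) = L**2
d(w, l) = sqrt(w + l**2) (d(w, l) = sqrt(l**2 + w) = sqrt(w + l**2))
c(8)*(-21/(-16)) + d(2, 6) = 8*(-21/(-16)) + sqrt(2 + 6**2) = 8*(-21*(-1/16)) + sqrt(2 + 36) = 8*(21/16) + sqrt(38) = 21/2 + sqrt(38)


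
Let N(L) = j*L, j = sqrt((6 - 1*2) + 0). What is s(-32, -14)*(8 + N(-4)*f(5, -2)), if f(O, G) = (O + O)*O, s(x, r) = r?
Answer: 5488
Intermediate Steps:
j = 2 (j = sqrt((6 - 2) + 0) = sqrt(4 + 0) = sqrt(4) = 2)
N(L) = 2*L
f(O, G) = 2*O**2 (f(O, G) = (2*O)*O = 2*O**2)
s(-32, -14)*(8 + N(-4)*f(5, -2)) = -14*(8 + (2*(-4))*(2*5**2)) = -14*(8 - 16*25) = -14*(8 - 8*50) = -14*(8 - 400) = -14*(-392) = 5488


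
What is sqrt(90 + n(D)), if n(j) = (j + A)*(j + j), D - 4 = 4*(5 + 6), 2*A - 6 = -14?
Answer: sqrt(4314) ≈ 65.681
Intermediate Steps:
A = -4 (A = 3 + (1/2)*(-14) = 3 - 7 = -4)
D = 48 (D = 4 + 4*(5 + 6) = 4 + 4*11 = 4 + 44 = 48)
n(j) = 2*j*(-4 + j) (n(j) = (j - 4)*(j + j) = (-4 + j)*(2*j) = 2*j*(-4 + j))
sqrt(90 + n(D)) = sqrt(90 + 2*48*(-4 + 48)) = sqrt(90 + 2*48*44) = sqrt(90 + 4224) = sqrt(4314)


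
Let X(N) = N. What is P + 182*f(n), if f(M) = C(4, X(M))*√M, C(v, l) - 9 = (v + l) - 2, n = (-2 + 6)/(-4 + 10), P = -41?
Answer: -41 + 6370*√6/9 ≈ 1692.7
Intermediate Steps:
n = ⅔ (n = 4/6 = 4*(⅙) = ⅔ ≈ 0.66667)
C(v, l) = 7 + l + v (C(v, l) = 9 + ((v + l) - 2) = 9 + ((l + v) - 2) = 9 + (-2 + l + v) = 7 + l + v)
f(M) = √M*(11 + M) (f(M) = (7 + M + 4)*√M = (11 + M)*√M = √M*(11 + M))
P + 182*f(n) = -41 + 182*(√(⅔)*(11 + ⅔)) = -41 + 182*((√6/3)*(35/3)) = -41 + 182*(35*√6/9) = -41 + 6370*√6/9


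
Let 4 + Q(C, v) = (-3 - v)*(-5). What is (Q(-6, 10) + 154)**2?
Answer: 46225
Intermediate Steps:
Q(C, v) = 11 + 5*v (Q(C, v) = -4 + (-3 - v)*(-5) = -4 + (15 + 5*v) = 11 + 5*v)
(Q(-6, 10) + 154)**2 = ((11 + 5*10) + 154)**2 = ((11 + 50) + 154)**2 = (61 + 154)**2 = 215**2 = 46225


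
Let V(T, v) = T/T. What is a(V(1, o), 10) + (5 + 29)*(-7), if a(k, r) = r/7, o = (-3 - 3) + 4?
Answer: -1656/7 ≈ -236.57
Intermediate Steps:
o = -2 (o = -6 + 4 = -2)
V(T, v) = 1
a(k, r) = r/7 (a(k, r) = r*(⅐) = r/7)
a(V(1, o), 10) + (5 + 29)*(-7) = (⅐)*10 + (5 + 29)*(-7) = 10/7 + 34*(-7) = 10/7 - 238 = -1656/7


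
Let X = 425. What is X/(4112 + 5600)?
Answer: 425/9712 ≈ 0.043760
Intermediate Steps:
X/(4112 + 5600) = 425/(4112 + 5600) = 425/9712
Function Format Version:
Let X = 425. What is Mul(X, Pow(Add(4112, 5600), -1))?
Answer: Rational(425, 9712) ≈ 0.043760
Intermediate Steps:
Mul(X, Pow(Add(4112, 5600), -1)) = Mul(425, Pow(Add(4112, 5600), -1)) = Mul(425, Pow(9712, -1)) = Mul(425, Rational(1, 9712)) = Rational(425, 9712)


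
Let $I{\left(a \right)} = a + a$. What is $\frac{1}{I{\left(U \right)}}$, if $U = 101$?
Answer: $\frac{1}{202} \approx 0.0049505$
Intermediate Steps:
$I{\left(a \right)} = 2 a$
$\frac{1}{I{\left(U \right)}} = \frac{1}{2 \cdot 101} = \frac{1}{202}$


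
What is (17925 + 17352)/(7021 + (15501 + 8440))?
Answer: 35277/30962 ≈ 1.1394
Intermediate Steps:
(17925 + 17352)/(7021 + (15501 + 8440)) = 35277/(7021 + 23941) = 35277/30962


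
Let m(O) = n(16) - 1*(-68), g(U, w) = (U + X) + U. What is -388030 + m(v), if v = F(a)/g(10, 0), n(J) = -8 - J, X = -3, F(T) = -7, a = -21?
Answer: -387986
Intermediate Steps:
g(U, w) = -3 + 2*U (g(U, w) = (U - 3) + U = (-3 + U) + U = -3 + 2*U)
v = -7/17 (v = -7/(-3 + 2*10) = -7/(-3 + 20) = -7/17 ≈ -0.41176)
m(O) = 44 (m(O) = (-8 - 1*16) - 1*(-68) = (-8 - 16) + 68 = -24 + 68 = 44)
-388030 + m(v) = -388030 + 44 = -387986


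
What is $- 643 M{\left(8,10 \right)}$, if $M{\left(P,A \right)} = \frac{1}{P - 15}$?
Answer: $\frac{643}{7} \approx 91.857$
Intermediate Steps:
$M{\left(P,A \right)} = \frac{1}{-15 + P}$ ($M{\left(P,A \right)} = \frac{1}{P - 15} = \frac{1}{-15 + P}$)
$- 643 M{\left(8,10 \right)} = - \frac{643}{-15 + 8} = - \frac{643}{-7} = \left(-643\right) \left(- \frac{1}{7}\right) = \frac{643}{7}$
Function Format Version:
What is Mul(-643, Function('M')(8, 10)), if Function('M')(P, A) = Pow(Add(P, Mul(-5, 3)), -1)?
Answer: Rational(643, 7) ≈ 91.857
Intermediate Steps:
Function('M')(P, A) = Pow(Add(-15, P), -1) (Function('M')(P, A) = Pow(Add(P, -15), -1) = Pow(Add(-15, P), -1))
Mul(-643, Function('M')(8, 10)) = Mul(-643, Pow(Add(-15, 8), -1)) = Mul(-643, Pow(-7, -1)) = Mul(-643, Rational(-1, 7)) = Rational(643, 7)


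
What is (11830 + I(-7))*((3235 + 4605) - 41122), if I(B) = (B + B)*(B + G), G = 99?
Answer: -350858844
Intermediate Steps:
I(B) = 2*B*(99 + B) (I(B) = (B + B)*(B + 99) = (2*B)*(99 + B) = 2*B*(99 + B))
(11830 + I(-7))*((3235 + 4605) - 41122) = (11830 + 2*(-7)*(99 - 7))*((3235 + 4605) - 41122) = (11830 + 2*(-7)*92)*(7840 - 41122) = (11830 - 1288)*(-33282) = 10542*(-33282) = -350858844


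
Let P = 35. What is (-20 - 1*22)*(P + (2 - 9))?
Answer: -1176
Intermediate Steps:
(-20 - 1*22)*(P + (2 - 9)) = (-20 - 1*22)*(35 + (2 - 9)) = (-20 - 22)*(35 - 7) = -42*28 = -1176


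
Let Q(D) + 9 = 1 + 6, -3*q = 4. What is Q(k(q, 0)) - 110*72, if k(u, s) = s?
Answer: -7922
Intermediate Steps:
q = -4/3 (q = -⅓*4 = -4/3 ≈ -1.3333)
Q(D) = -2 (Q(D) = -9 + (1 + 6) = -9 + 7 = -2)
Q(k(q, 0)) - 110*72 = -2 - 110*72 = -2 - 7920 = -7922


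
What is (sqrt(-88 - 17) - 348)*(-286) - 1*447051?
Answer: -347523 - 286*I*sqrt(105) ≈ -3.4752e+5 - 2930.6*I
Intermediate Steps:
(sqrt(-88 - 17) - 348)*(-286) - 1*447051 = (sqrt(-105) - 348)*(-286) - 447051 = (I*sqrt(105) - 348)*(-286) - 447051 = (-348 + I*sqrt(105))*(-286) - 447051 = (99528 - 286*I*sqrt(105)) - 447051 = -347523 - 286*I*sqrt(105)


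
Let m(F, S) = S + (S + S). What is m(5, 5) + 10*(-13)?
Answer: -115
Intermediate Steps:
m(F, S) = 3*S (m(F, S) = S + 2*S = 3*S)
m(5, 5) + 10*(-13) = 3*5 + 10*(-13) = 15 - 130 = -115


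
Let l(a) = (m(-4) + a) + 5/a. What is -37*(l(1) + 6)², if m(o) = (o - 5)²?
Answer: -320013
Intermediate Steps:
m(o) = (-5 + o)²
l(a) = 81 + a + 5/a (l(a) = ((-5 - 4)² + a) + 5/a = ((-9)² + a) + 5/a = (81 + a) + 5/a = 81 + a + 5/a)
-37*(l(1) + 6)² = -37*((81 + 1 + 5/1) + 6)² = -37*((81 + 1 + 5*1) + 6)² = -37*((81 + 1 + 5) + 6)² = -37*(87 + 6)² = -37*93² = -37*8649 = -320013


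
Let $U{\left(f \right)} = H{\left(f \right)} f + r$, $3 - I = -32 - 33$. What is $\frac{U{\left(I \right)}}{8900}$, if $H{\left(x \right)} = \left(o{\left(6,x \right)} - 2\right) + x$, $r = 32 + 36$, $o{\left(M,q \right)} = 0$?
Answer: $\frac{1139}{2225} \approx 0.51191$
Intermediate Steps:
$r = 68$
$H{\left(x \right)} = -2 + x$ ($H{\left(x \right)} = \left(0 - 2\right) + x = -2 + x$)
$I = 68$ ($I = 3 - \left(-32 - 33\right) = 3 - -65 = 3 + 65 = 68$)
$U{\left(f \right)} = 68 + f \left(-2 + f\right)$ ($U{\left(f \right)} = \left(-2 + f\right) f + 68 = f \left(-2 + f\right) + 68 = 68 + f \left(-2 + f\right)$)
$\frac{U{\left(I \right)}}{8900} = \frac{68 + 68 \left(-2 + 68\right)}{8900} = \left(68 + 68 \cdot 66\right) \frac{1}{8900} = \left(68 + 4488\right) \frac{1}{8900} = 4556 \cdot \frac{1}{8900} = \frac{1139}{2225}$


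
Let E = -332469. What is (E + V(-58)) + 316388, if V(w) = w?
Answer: -16139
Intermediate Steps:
(E + V(-58)) + 316388 = (-332469 - 58) + 316388 = -332527 + 316388 = -16139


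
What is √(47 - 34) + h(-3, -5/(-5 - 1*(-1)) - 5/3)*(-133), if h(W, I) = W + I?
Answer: 5453/12 + √13 ≈ 458.02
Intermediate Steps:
h(W, I) = I + W
√(47 - 34) + h(-3, -5/(-5 - 1*(-1)) - 5/3)*(-133) = √(47 - 34) + ((-5/(-5 - 1*(-1)) - 5/3) - 3)*(-133) = √13 + ((-5/(-5 + 1) - 5*⅓) - 3)*(-133) = √13 + ((-5/(-4) - 5/3) - 3)*(-133) = √13 + ((-5*(-¼) - 5/3) - 3)*(-133) = √13 + ((5/4 - 5/3) - 3)*(-133) = √13 + (-5/12 - 3)*(-133) = √13 - 41/12*(-133) = √13 + 5453/12 = 5453/12 + √13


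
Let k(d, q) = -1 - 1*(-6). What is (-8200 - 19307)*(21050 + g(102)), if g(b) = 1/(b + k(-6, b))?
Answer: -61955418957/107 ≈ -5.7902e+8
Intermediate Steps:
k(d, q) = 5 (k(d, q) = -1 + 6 = 5)
g(b) = 1/(5 + b) (g(b) = 1/(b + 5) = 1/(5 + b))
(-8200 - 19307)*(21050 + g(102)) = (-8200 - 19307)*(21050 + 1/(5 + 102)) = -27507*(21050 + 1/107) = -27507*2252351/107 = -61955418957/107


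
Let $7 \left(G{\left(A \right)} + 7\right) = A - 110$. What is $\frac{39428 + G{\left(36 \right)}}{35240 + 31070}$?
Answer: $\frac{275873}{464170} \approx 0.59434$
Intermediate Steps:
$G{\left(A \right)} = - \frac{159}{7} + \frac{A}{7}$ ($G{\left(A \right)} = -7 + \frac{A - 110}{7} = -7 + \frac{-110 + A}{7} = -7 + \left(- \frac{110}{7} + \frac{A}{7}\right) = - \frac{159}{7} + \frac{A}{7}$)
$\frac{39428 + G{\left(36 \right)}}{35240 + 31070} = \frac{39428 + \left(- \frac{159}{7} + \frac{1}{7} \cdot 36\right)}{35240 + 31070} = \frac{39428 + \left(- \frac{159}{7} + \frac{36}{7}\right)}{66310} = \left(39428 - \frac{123}{7}\right) \frac{1}{66310} = \frac{275873}{7} \cdot \frac{1}{66310} = \frac{275873}{464170}$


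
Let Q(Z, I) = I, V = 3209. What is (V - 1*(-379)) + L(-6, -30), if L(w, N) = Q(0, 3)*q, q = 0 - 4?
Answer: 3576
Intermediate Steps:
q = -4
L(w, N) = -12 (L(w, N) = 3*(-4) = -12)
(V - 1*(-379)) + L(-6, -30) = (3209 - 1*(-379)) - 12 = (3209 + 379) - 12 = 3588 - 12 = 3576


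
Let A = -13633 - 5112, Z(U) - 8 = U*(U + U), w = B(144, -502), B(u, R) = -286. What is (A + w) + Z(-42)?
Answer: -15495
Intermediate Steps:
w = -286
Z(U) = 8 + 2*U² (Z(U) = 8 + U*(U + U) = 8 + U*(2*U) = 8 + 2*U²)
A = -18745
(A + w) + Z(-42) = (-18745 - 286) + (8 + 2*(-42)²) = -19031 + (8 + 2*1764) = -19031 + (8 + 3528) = -19031 + 3536 = -15495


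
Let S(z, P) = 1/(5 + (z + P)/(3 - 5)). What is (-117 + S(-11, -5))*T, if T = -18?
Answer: 27360/13 ≈ 2104.6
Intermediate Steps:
S(z, P) = 1/(5 - P/2 - z/2) (S(z, P) = 1/(5 + (P + z)/(-2)) = 1/(5 + (P + z)*(-½)) = 1/(5 + (-P/2 - z/2)) = 1/(5 - P/2 - z/2))
(-117 + S(-11, -5))*T = (-117 - 2/(-10 - 5 - 11))*(-18) = (-117 - 2/(-26))*(-18) = (-117 - 2*(-1/26))*(-18) = (-117 + 1/13)*(-18) = -1520/13*(-18) = 27360/13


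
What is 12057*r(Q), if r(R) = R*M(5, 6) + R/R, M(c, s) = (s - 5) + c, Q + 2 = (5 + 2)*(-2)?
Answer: -1145415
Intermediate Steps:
Q = -16 (Q = -2 + (5 + 2)*(-2) = -2 + 7*(-2) = -2 - 14 = -16)
M(c, s) = -5 + c + s (M(c, s) = (-5 + s) + c = -5 + c + s)
r(R) = 1 + 6*R (r(R) = R*(-5 + 5 + 6) + R/R = R*6 + 1 = 6*R + 1 = 1 + 6*R)
12057*r(Q) = 12057*(1 + 6*(-16)) = 12057*(1 - 96) = 12057*(-95) = -1145415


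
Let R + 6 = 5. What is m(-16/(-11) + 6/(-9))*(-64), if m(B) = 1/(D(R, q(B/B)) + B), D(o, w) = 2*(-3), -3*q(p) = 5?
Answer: 528/43 ≈ 12.279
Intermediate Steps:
q(p) = -5/3 (q(p) = -⅓*5 = -5/3)
R = -1 (R = -6 + 5 = -1)
D(o, w) = -6
m(B) = 1/(-6 + B)
m(-16/(-11) + 6/(-9))*(-64) = -64/(-6 + (-16/(-11) + 6/(-9))) = -64/(-6 + (-16*(-1/11) + 6*(-⅑))) = -64/(-6 + (16/11 - ⅔)) = -64/(-6 + 26/33) = -64/(-172/33) = -33/172*(-64) = 528/43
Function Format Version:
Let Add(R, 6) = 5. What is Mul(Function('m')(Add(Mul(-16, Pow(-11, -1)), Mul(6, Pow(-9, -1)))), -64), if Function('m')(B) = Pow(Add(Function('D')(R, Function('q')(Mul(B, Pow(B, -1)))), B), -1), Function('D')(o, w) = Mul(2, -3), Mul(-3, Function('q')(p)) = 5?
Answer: Rational(528, 43) ≈ 12.279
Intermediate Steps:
Function('q')(p) = Rational(-5, 3) (Function('q')(p) = Mul(Rational(-1, 3), 5) = Rational(-5, 3))
R = -1 (R = Add(-6, 5) = -1)
Function('D')(o, w) = -6
Function('m')(B) = Pow(Add(-6, B), -1)
Mul(Function('m')(Add(Mul(-16, Pow(-11, -1)), Mul(6, Pow(-9, -1)))), -64) = Mul(Pow(Add(-6, Add(Mul(-16, Pow(-11, -1)), Mul(6, Pow(-9, -1)))), -1), -64) = Mul(Pow(Add(-6, Add(Mul(-16, Rational(-1, 11)), Mul(6, Rational(-1, 9)))), -1), -64) = Mul(Pow(Add(-6, Add(Rational(16, 11), Rational(-2, 3))), -1), -64) = Mul(Pow(Add(-6, Rational(26, 33)), -1), -64) = Mul(Pow(Rational(-172, 33), -1), -64) = Mul(Rational(-33, 172), -64) = Rational(528, 43)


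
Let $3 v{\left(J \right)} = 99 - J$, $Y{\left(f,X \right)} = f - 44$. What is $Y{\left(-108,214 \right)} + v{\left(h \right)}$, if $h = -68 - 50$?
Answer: $- \frac{239}{3} \approx -79.667$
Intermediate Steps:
$h = -118$ ($h = -68 - 50 = -118$)
$Y{\left(f,X \right)} = -44 + f$ ($Y{\left(f,X \right)} = f - 44 = -44 + f$)
$v{\left(J \right)} = 33 - \frac{J}{3}$ ($v{\left(J \right)} = \frac{99 - J}{3} = 33 - \frac{J}{3}$)
$Y{\left(-108,214 \right)} + v{\left(h \right)} = \left(-44 - 108\right) + \left(33 - - \frac{118}{3}\right) = -152 + \left(33 + \frac{118}{3}\right) = -152 + \frac{217}{3} = - \frac{239}{3}$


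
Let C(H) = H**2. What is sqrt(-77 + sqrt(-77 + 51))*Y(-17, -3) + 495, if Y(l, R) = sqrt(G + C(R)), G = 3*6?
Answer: 495 + 3*sqrt(-231 + 3*I*sqrt(26)) ≈ 496.51 + 45.621*I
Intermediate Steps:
G = 18
Y(l, R) = sqrt(18 + R**2)
sqrt(-77 + sqrt(-77 + 51))*Y(-17, -3) + 495 = sqrt(-77 + sqrt(-77 + 51))*sqrt(18 + (-3)**2) + 495 = sqrt(-77 + sqrt(-26))*sqrt(18 + 9) + 495 = sqrt(-77 + I*sqrt(26))*sqrt(27) + 495 = sqrt(-77 + I*sqrt(26))*(3*sqrt(3)) + 495 = 3*sqrt(3)*sqrt(-77 + I*sqrt(26)) + 495 = 495 + 3*sqrt(3)*sqrt(-77 + I*sqrt(26))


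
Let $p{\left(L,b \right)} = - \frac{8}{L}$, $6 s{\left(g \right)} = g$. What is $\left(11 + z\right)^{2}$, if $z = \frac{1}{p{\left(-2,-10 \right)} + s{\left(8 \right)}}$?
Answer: $\frac{32041}{256} \approx 125.16$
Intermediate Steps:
$s{\left(g \right)} = \frac{g}{6}$
$z = \frac{3}{16}$ ($z = \frac{1}{- \frac{8}{-2} + \frac{1}{6} \cdot 8} = \frac{1}{\left(-8\right) \left(- \frac{1}{2}\right) + \frac{4}{3}} = \frac{1}{4 + \frac{4}{3}} = \frac{1}{\frac{16}{3}} = \frac{3}{16} \approx 0.1875$)
$\left(11 + z\right)^{2} = \left(11 + \frac{3}{16}\right)^{2} = \left(\frac{179}{16}\right)^{2} = \frac{32041}{256}$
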